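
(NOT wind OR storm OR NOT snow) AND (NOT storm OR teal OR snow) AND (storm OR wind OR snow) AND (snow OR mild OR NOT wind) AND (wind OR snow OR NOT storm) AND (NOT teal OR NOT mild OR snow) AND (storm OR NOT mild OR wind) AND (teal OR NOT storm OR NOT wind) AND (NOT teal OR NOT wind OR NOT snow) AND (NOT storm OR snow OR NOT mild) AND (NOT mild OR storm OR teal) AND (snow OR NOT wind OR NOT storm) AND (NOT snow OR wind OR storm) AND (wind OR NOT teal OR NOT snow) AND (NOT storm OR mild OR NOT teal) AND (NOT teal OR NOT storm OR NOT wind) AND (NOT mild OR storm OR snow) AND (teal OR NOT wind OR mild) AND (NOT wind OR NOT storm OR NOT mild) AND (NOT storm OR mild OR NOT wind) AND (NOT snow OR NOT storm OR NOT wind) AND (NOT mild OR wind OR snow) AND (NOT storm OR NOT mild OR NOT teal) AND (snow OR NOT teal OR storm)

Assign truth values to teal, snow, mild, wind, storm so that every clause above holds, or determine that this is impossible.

Case wind = false:
Case storm = true:
Unit clause (snow) forces snow = true.
Unit clause (NOT teal) forces teal = false.
No clause remains; mild is free.

teal=false,  snow=true,  mild=false,  wind=false,  storm=true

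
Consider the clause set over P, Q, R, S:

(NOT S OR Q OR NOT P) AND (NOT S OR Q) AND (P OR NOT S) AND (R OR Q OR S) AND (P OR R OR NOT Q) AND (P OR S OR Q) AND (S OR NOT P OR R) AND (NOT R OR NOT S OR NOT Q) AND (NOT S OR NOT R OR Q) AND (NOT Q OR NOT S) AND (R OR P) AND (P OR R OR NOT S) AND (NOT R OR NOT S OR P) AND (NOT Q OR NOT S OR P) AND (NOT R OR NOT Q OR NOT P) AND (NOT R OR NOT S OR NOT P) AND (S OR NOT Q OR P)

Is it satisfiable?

Satisfiable

Try S = false.
Try R = true.
Try P = true.
The clause (NOT Q) is unit, so Q = false.
All clauses are satisfied.
A satisfying assignment: P=true; Q=false; R=true; S=false.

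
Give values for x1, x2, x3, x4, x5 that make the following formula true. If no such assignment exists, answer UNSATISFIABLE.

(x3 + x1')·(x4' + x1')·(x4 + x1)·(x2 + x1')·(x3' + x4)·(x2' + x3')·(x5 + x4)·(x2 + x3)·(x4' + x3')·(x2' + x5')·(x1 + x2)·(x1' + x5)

Branch on x3: set x3 = 0.
(x1') alone gives x1 = 0.
(x4) alone gives x4 = 1.
(x2) alone gives x2 = 1.
(x5') alone gives x5 = 0.
This assignment satisfies each clause.

x1: 0, x2: 1, x3: 0, x4: 1, x5: 0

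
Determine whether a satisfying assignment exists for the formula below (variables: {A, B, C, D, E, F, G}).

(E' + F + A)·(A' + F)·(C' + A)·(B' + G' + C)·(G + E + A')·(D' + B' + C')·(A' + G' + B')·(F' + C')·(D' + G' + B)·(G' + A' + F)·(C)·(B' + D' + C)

Unit clause (C) forces C = 1.
Unit clause (A) forces A = 1.
Unit clause (F) forces F = 1.
Now (F') is unsatisfied and unit — conflict.
No assignment satisfies every clause.

Unsatisfiable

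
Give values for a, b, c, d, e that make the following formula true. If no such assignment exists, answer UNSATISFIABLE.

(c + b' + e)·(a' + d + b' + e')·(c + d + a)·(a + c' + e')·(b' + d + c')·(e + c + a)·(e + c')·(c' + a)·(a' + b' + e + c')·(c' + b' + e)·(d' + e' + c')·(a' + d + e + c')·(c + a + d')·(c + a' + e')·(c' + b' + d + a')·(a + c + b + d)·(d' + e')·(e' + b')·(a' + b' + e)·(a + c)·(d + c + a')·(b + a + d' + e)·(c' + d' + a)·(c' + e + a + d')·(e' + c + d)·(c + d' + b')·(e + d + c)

a=1, b=0, c=0, d=1, e=0

Try e = 0.
Unit clause (c') forces c = 0.
Unit clause (b') forces b = 0.
Unit clause (a) forces a = 1.
Unit clause (d) forces d = 1.
Every clause now holds.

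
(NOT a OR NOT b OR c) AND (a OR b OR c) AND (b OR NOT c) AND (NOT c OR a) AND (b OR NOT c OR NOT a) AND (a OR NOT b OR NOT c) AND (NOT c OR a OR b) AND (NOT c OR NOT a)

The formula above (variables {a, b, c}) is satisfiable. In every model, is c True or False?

False

Suppose c = true.
(b) alone gives b = true.
(a) alone gives a = true.
But (NOT a) is also a unit clause — contradiction.
So every satisfying assignment has c = False.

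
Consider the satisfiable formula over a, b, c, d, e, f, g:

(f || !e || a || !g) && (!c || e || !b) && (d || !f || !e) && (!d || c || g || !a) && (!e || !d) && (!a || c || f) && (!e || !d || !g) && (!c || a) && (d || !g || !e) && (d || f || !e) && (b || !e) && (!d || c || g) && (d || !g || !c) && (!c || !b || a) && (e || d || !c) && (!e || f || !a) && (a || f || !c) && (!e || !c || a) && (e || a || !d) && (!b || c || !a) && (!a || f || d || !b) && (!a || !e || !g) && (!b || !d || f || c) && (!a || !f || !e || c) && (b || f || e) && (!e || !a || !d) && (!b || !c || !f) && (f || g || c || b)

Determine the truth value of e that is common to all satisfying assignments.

False

Suppose e = true.
From the singleton clause (!d), d = false.
From the singleton clause (!f), f = false.
Now (f) is unsatisfied and unit — conflict.
So every satisfying assignment has e = False.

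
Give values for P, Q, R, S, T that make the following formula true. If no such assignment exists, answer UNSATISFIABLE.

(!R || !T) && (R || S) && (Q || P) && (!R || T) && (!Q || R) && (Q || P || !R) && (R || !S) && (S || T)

UNSATISFIABLE

Branch on R: set R = false.
From the singleton clause (S), S = true.
That conflicts with the unit clause (!S).
Undo R and try R = true.
From the singleton clause (!T), T = false.
That conflicts with the unit clause (T).
Both values of R lead to a conflict.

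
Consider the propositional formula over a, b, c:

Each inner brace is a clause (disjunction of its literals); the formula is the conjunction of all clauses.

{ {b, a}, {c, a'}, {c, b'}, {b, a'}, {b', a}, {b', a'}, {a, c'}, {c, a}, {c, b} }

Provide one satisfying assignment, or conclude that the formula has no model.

Branch on b: set b = 1.
Unit clause (c) forces c = 1.
Unit clause (a) forces a = 1.
Now (a') is unsatisfied and unit — conflict.
So b must be the other value — set b = 0.
Unit clause (a) forces a = 1.
Now (a') is unsatisfied and unit — conflict.
Either choice for b ends in contradiction.

UNSATISFIABLE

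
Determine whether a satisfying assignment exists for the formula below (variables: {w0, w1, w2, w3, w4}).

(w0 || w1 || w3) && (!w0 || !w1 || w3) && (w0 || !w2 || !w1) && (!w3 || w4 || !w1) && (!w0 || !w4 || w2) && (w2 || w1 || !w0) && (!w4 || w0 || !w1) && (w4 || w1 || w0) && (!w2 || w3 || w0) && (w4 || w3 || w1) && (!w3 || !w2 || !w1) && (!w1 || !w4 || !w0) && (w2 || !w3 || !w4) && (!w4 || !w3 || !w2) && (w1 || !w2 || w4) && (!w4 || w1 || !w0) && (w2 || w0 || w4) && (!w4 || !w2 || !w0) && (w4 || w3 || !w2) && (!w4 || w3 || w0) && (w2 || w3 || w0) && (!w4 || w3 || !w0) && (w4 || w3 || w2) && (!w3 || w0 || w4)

No, unsatisfiable

Branch on w0: set w0 = true.
Branch on w1: set w1 = false.
(w2) alone gives w2 = true.
(w4) alone gives w4 = true.
That conflicts with the unit clause (!w4).
Backtrack on w1: now try w1 = true.
(w3) alone gives w3 = true.
(w4) alone gives w4 = true.
That conflicts with the unit clause (!w4).
Both values of w1 lead to a conflict.
Backtrack on w0: now try w0 = false.
Branch on w1: set w1 = true.
(!w2) alone gives w2 = false.
(!w4) alone gives w4 = false.
That conflicts with the unit clause (w4).
Backtrack on w1: now try w1 = false.
(w3) alone gives w3 = true.
(w4) alone gives w4 = true.
(w2) alone gives w2 = true.
That conflicts with the unit clause (!w2).
Both values of w1 lead to a conflict.
Both values of w0 lead to a conflict.
No assignment satisfies every clause.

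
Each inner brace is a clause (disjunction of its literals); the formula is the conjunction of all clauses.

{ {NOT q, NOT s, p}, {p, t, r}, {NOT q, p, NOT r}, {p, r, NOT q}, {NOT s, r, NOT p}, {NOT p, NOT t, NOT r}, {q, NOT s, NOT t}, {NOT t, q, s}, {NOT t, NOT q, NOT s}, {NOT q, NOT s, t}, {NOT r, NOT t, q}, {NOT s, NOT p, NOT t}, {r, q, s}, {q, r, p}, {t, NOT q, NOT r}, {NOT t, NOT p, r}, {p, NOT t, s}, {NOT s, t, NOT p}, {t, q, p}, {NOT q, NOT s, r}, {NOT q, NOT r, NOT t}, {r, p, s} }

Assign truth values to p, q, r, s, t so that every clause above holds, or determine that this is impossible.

Branch on q: set q = false.
Branch on s: set s = false.
From the singleton clause (NOT t), t = false.
From the singleton clause (r), r = true.
From the singleton clause (p), p = true.
All clauses are satisfied.

p: true; q: false; r: true; s: false; t: false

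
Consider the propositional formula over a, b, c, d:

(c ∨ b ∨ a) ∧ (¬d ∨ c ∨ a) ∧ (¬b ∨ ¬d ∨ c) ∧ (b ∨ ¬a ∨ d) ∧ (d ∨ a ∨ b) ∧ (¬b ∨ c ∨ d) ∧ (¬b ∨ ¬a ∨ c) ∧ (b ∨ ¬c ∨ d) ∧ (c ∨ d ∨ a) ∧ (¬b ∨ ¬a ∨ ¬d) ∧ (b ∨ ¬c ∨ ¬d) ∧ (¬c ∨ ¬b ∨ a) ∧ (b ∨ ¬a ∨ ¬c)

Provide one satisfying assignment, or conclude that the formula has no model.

Branch on c: set c = False.
Branch on b: set b = False.
From the singleton clause (a), a = True.
From the singleton clause (d), d = True.
This assignment satisfies each clause.

a ↦ True, b ↦ False, c ↦ False, d ↦ True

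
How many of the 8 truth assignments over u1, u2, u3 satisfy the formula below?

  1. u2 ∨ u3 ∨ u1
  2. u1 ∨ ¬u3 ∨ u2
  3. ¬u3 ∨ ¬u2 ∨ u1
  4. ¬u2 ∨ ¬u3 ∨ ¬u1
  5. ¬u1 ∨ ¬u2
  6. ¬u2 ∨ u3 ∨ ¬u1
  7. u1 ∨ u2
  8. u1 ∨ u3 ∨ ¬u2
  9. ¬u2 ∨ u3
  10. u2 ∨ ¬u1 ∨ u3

1

There are 2^3 = 8 truth assignments over (u1, u2, u3).
Split on u2. With u2 = True, the clauses containing u2 are satisfied and ¬u2 drops from the rest; 0 of the 2^2 = 4 assignments to the other variables satisfy what remains.
With u2 = False, by the same count on the reduced clause set, 1 assignment works.
(One model: u1=T, u2=F, u3=T.)
Total: 0 + 1 = 1.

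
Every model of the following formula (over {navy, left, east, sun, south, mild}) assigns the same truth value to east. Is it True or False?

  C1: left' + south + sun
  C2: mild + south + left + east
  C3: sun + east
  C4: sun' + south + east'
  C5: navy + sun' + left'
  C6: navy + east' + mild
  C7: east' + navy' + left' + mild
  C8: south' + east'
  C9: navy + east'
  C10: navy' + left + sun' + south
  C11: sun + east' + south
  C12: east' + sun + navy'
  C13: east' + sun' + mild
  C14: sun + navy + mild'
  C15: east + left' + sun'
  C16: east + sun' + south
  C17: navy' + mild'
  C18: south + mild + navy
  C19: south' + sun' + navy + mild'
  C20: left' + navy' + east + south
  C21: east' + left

Suppose east = 1.
From the singleton clause (south'), south = 0.
From the singleton clause (sun'), sun = 0.
But (sun) is also a unit clause — contradiction.
So every satisfying assignment has east = False.

False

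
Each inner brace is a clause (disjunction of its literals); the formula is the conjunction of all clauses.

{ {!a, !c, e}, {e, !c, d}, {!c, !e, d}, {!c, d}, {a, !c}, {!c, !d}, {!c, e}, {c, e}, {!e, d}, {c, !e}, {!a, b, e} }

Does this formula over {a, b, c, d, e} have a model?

Case c = false:
From the singleton clause (e), e = true.
But (!e) is also a unit clause — contradiction.
Backtrack on c: now try c = true.
From the singleton clause (d), d = true.
But (!d) is also a unit clause — contradiction.
Both values of c lead to a conflict.
No assignment satisfies every clause.

Unsatisfiable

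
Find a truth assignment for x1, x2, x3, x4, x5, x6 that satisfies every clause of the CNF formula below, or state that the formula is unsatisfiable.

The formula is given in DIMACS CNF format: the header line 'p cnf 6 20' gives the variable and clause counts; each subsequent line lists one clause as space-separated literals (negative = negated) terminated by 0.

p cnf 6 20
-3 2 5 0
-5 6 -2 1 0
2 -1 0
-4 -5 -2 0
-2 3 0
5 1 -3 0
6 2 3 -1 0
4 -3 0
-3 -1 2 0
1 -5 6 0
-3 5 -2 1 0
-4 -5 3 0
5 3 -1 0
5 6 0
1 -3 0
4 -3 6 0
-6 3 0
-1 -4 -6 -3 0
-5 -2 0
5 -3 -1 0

Try x2 = True.
From the singleton clause (x3), x3 = True.
From the singleton clause (x4), x4 = True.
From the singleton clause (¬x5), x5 = False.
From the singleton clause (x1), x1 = True.
Now (¬x1) is unsatisfied and unit — conflict.
That branch fails; take x2 = False instead.
From the singleton clause (¬x1), x1 = False.
From the singleton clause (¬x3), x3 = False.
From the singleton clause (¬x6), x6 = False.
From the singleton clause (¬x5), x5 = False.
Now (x5) is unsatisfied and unit — conflict.
Neither x2 = True nor x2 = False works.

UNSATISFIABLE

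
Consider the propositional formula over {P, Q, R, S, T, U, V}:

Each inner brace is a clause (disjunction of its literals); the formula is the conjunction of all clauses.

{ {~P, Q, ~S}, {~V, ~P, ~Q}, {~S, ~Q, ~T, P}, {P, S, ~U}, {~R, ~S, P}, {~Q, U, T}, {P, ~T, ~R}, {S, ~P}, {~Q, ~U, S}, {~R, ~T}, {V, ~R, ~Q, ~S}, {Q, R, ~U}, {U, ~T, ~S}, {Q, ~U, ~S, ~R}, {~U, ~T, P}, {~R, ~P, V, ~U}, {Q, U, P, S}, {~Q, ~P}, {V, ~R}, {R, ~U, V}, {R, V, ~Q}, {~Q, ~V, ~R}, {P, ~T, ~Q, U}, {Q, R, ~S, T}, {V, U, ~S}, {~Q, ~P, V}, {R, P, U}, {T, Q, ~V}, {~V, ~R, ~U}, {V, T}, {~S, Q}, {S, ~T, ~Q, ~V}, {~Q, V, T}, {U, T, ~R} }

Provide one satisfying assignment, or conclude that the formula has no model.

Case S = 1:
From the singleton clause (Q), Q = 1.
From the singleton clause (~P), P = 0.
From the singleton clause (~T), T = 0.
From the singleton clause (~R), R = 0.
From the singleton clause (U), U = 1.
From the singleton clause (V), V = 1.
Every clause now holds.

P=0, Q=1, R=0, S=1, T=0, U=1, V=1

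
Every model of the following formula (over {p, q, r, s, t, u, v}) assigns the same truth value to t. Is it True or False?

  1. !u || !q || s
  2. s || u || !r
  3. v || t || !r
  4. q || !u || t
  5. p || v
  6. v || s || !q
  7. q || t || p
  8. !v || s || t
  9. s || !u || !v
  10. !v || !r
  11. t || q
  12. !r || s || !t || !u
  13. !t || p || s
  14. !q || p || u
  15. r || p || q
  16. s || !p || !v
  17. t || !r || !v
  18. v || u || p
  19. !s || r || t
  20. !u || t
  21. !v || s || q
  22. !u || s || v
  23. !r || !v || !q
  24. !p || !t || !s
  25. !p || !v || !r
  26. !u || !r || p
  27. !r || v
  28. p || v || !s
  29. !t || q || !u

True

Suppose t = false.
Unit clause (q) forces q = true.
Unit clause (!u) forces u = false.
Unit clause (p) forces p = true.
Branch on s: set s = true.
Unit clause (r) forces r = true.
Unit clause (v) forces v = true.
Now (!v) is unsatisfied and unit — conflict.
Undo s and try s = false.
Unit clause (!r) forces r = false.
Unit clause (v) forces v = true.
Now (!v) is unsatisfied and unit — conflict.
Neither s = true nor s = false works.
So every satisfying assignment has t = True.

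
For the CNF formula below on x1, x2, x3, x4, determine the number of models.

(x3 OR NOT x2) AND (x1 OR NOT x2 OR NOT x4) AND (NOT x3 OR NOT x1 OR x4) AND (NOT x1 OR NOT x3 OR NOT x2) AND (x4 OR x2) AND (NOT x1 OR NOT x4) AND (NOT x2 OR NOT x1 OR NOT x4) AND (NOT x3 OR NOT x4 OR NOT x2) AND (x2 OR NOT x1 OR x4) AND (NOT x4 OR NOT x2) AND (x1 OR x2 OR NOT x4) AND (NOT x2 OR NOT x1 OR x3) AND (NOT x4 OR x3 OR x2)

There are 2^4 = 16 truth assignments over (x1, x2, x3, x4).
Split on x2. With x2 = true, the clauses containing x2 are satisfied and NOT x2 drops from the rest; 1 of the 2^3 = 8 assignments to the other variables satisfy what remains.
With x2 = false, by the same count on the reduced clause set, 0 assignments work.
(One model: x1=F, x2=T, x3=T, x4=F.)
Total: 1 + 0 = 1.

1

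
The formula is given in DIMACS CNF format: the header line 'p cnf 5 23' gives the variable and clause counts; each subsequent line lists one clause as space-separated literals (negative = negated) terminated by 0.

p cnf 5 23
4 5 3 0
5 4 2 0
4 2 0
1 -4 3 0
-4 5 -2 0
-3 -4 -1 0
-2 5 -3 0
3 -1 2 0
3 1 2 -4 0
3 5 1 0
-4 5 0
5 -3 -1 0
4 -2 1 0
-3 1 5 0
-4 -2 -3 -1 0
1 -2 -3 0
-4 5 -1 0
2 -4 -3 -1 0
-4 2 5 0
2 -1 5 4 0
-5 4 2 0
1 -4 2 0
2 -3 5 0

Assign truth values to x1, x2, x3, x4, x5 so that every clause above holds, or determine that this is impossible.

x1: True; x2: True; x3: False; x4: True; x5: True

Branch on x4: set x4 = True.
Unit clause (x5) forces x5 = True.
Branch on x1: set x1 = True.
Unit clause (¬x3) forces x3 = False.
Unit clause (x2) forces x2 = True.
This assignment satisfies each clause.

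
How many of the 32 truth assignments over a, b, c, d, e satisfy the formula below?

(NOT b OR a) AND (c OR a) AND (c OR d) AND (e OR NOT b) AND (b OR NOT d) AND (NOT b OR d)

6

There are 2^5 = 32 truth assignments over (a, b, c, d, e).
Split on b. With b = true, the clauses containing b are satisfied and NOT b drops from the rest; 2 of the 2^4 = 16 assignments to the other variables satisfy what remains.
With b = false, by the same count on the reduced clause set, 4 assignments work.
(One model: a=F, b=F, c=T, d=F, e=F.)
Total: 2 + 4 = 6.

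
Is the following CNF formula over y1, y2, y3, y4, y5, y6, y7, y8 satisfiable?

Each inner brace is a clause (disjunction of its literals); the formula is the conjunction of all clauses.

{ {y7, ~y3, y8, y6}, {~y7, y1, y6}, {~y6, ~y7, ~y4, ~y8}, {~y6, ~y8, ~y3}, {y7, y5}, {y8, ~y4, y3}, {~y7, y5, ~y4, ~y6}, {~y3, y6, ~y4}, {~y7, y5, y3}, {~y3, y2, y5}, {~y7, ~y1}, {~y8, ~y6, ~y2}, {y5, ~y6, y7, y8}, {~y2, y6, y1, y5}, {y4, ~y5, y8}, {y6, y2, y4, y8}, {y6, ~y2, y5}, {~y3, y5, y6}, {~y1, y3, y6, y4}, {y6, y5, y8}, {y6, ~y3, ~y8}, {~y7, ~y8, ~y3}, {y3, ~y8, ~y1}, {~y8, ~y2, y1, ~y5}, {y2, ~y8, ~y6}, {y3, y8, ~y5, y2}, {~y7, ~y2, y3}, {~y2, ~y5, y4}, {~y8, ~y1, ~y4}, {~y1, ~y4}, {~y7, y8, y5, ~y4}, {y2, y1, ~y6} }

Satisfiable

Branch on y7: set y7 = 0.
From the singleton clause (y5), y5 = 1.
Branch on y4: set y4 = 1.
From the singleton clause (~y1), y1 = 0.
Branch on y8: set y8 = 0.
From the singleton clause (y3), y3 = 1.
From the singleton clause (y6), y6 = 1.
From the singleton clause (y2), y2 = 1.
Every clause now holds.
A satisfying assignment: y1=0,  y2=1,  y3=1,  y4=1,  y5=1,  y6=1,  y7=0,  y8=0.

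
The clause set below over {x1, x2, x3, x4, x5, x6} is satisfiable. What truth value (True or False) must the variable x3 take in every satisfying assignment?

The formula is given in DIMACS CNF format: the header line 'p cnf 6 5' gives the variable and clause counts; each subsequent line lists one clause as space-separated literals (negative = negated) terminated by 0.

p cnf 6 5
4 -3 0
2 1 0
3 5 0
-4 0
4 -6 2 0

False

Suppose x3 = True.
From the singleton clause (x4), x4 = True.
That conflicts with the unit clause (¬x4).
So every satisfying assignment has x3 = False.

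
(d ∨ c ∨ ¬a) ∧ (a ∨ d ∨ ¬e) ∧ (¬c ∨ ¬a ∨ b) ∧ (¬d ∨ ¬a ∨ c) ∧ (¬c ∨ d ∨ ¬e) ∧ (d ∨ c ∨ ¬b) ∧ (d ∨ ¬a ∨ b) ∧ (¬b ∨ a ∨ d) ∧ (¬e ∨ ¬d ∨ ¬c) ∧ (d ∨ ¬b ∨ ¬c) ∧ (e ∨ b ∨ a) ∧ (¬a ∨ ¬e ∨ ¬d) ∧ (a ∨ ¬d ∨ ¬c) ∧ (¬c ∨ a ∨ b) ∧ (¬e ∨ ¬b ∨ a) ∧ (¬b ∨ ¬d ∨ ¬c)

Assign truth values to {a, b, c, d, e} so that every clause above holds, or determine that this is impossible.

Branch on d: set d = True.
Branch on a: set a = False.
From the singleton clause (¬c), c = False.
Branch on e: set e = True.
From the singleton clause (¬b), b = False.
This assignment satisfies each clause.

a=False,  b=False,  c=False,  d=True,  e=True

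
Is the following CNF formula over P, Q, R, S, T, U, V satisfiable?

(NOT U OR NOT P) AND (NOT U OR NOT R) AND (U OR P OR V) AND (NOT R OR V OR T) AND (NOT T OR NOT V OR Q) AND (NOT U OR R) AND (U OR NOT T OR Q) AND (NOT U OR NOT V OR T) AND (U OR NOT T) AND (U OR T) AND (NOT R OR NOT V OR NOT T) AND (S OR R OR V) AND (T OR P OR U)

No

Try U = false.
From the singleton clause (NOT T), T = false.
Now (T) is unsatisfied and unit — conflict.
So U must be the other value — set U = true.
From the singleton clause (NOT P), P = false.
From the singleton clause (NOT R), R = false.
Now (R) is unsatisfied and unit — conflict.
Both values of U lead to a conflict.
No assignment satisfies every clause.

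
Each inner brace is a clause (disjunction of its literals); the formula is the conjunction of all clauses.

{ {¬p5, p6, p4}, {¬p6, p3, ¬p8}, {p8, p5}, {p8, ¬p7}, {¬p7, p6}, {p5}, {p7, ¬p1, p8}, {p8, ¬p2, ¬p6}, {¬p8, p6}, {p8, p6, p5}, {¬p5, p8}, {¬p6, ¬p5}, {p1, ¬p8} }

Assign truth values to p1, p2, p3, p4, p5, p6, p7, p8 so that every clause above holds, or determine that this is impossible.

UNSATISFIABLE

(p5) alone gives p5 = True.
(p8) alone gives p8 = True.
(p6) alone gives p6 = True.
That conflicts with the unit clause (¬p6).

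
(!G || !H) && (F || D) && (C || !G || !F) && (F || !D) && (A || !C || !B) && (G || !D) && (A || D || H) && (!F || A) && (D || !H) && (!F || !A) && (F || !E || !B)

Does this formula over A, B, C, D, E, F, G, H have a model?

No

Try G = false.
Unit clause (!D) forces D = false.
Unit clause (F) forces F = true.
Unit clause (A) forces A = true.
But (!A) is also a unit clause — contradiction.
Undo G and try G = true.
Unit clause (!H) forces H = false.
Try F = true.
Unit clause (C) forces C = true.
Unit clause (A) forces A = true.
But (!A) is also a unit clause — contradiction.
Undo F and try F = false.
Unit clause (D) forces D = true.
But (!D) is also a unit clause — contradiction.
Either choice for F ends in contradiction.
Either choice for G ends in contradiction.
No assignment satisfies every clause.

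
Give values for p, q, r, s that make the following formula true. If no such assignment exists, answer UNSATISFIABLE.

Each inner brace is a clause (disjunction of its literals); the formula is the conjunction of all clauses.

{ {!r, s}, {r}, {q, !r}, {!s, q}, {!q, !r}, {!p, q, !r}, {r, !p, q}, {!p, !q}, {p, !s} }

(r) alone gives r = true.
(s) alone gives s = true.
(q) alone gives q = true.
But (!q) is also a unit clause — contradiction.

UNSATISFIABLE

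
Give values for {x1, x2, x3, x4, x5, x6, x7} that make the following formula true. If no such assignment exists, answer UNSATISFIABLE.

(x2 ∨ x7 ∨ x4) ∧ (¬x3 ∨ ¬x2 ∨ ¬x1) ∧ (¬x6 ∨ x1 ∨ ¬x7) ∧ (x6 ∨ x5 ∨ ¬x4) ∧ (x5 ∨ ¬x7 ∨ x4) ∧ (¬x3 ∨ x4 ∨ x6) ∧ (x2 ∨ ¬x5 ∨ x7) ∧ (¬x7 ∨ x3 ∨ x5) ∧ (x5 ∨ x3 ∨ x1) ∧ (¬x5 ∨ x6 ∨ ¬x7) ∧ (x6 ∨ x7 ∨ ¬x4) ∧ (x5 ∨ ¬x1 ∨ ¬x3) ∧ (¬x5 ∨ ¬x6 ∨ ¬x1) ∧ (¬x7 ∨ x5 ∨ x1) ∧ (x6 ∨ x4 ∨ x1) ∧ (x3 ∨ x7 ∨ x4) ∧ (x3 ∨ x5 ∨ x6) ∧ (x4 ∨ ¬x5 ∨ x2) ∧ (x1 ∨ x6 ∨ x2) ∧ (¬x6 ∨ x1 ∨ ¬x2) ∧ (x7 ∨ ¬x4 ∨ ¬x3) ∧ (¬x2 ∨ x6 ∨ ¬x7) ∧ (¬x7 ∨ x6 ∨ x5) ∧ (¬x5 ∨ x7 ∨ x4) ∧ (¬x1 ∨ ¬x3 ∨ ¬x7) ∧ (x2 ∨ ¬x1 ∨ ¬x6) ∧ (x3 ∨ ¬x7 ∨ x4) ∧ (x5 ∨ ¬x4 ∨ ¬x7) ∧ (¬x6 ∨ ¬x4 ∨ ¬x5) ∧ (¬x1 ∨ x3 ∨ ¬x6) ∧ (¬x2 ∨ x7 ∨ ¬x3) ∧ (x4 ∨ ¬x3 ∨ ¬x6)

Case x2 = True:
Case x3 = False:
Case x7 = False:
From the singleton clause (x4), x4 = True.
From the singleton clause (x6), x6 = True.
From the singleton clause (x1), x1 = True.
That conflicts with the unit clause (¬x1).
That branch fails; take x7 = True instead.
From the singleton clause (x5), x5 = True.
From the singleton clause (x6), x6 = True.
From the singleton clause (x1), x1 = True.
That conflicts with the unit clause (¬x1).
Either choice for x7 ends in contradiction.
That branch fails; take x3 = True instead.
From the singleton clause (¬x1), x1 = False.
From the singleton clause (¬x6), x6 = False.
From the singleton clause (x4), x4 = True.
From the singleton clause (x5), x5 = True.
From the singleton clause (¬x7), x7 = False.
That conflicts with the unit clause (x7).
Either choice for x3 ends in contradiction.
That branch fails; take x2 = False instead.
Case x7 = True:
Case x6 = False:
From the singleton clause (¬x5), x5 = False.
That conflicts with the unit clause (x5).
That branch fails; take x6 = True instead.
From the singleton clause (x1), x1 = True.
That conflicts with the unit clause (¬x1).
Either choice for x6 ends in contradiction.
That branch fails; take x7 = False instead.
From the singleton clause (x4), x4 = True.
From the singleton clause (¬x5), x5 = False.
From the singleton clause (x6), x6 = True.
From the singleton clause (¬x3), x3 = False.
From the singleton clause (x1), x1 = True.
That conflicts with the unit clause (¬x1).
Either choice for x7 ends in contradiction.
Either choice for x2 ends in contradiction.

UNSATISFIABLE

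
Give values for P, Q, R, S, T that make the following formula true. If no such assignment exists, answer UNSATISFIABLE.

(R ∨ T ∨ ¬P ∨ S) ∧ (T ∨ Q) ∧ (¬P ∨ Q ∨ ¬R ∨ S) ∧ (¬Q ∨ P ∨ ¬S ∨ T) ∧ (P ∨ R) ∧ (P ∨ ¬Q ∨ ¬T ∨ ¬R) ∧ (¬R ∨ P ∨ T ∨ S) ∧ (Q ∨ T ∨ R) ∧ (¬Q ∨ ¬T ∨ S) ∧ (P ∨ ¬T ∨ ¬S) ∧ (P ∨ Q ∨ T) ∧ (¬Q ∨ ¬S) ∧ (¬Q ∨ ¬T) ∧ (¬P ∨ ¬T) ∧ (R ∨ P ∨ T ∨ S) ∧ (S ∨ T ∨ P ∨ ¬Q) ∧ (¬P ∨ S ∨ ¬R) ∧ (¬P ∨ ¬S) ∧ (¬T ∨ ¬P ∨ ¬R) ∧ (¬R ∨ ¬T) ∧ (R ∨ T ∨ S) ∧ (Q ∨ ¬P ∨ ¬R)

UNSATISFIABLE

Suppose T = True.
From the singleton clause (¬Q), Q = False.
From the singleton clause (¬P), P = False.
From the singleton clause (R), R = True.
But (¬R) is also a unit clause — contradiction.
That branch fails; take T = False instead.
From the singleton clause (Q), Q = True.
From the singleton clause (¬S), S = False.
From the singleton clause (P), P = True.
From the singleton clause (R), R = True.
But (¬R) is also a unit clause — contradiction.
Neither T = True nor T = False works.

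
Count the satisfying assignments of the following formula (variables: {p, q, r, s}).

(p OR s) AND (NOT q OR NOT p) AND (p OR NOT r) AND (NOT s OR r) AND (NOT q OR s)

There are 2^4 = 16 truth assignments over (p, q, r, s).
Check each against the 5 clauses (columns in the order p, q, r, s):
  F F F F  ✗ fails (p OR s)
  F F F T  ✗ fails (NOT s OR r)
  F F T F  ✗ fails (p OR s)
  F F T T  ✗ fails (p OR NOT r)
  F T F F  ✗ fails (p OR s)
  F T F T  ✗ fails (NOT s OR r)
  F T T F  ✗ fails (p OR s)
  F T T T  ✗ fails (p OR NOT r)
  T F F F  ✓ satisfies all
  T F F T  ✗ fails (NOT s OR r)
  T F T F  ✓ satisfies all
  T F T T  ✓ satisfies all
  T T F F  ✗ fails (NOT q OR NOT p)
  T T F T  ✗ fails (NOT q OR NOT p)
  T T T F  ✗ fails (NOT q OR NOT p)
  T T T T  ✗ fails (NOT q OR NOT p)
3 of the 16 rows are models.

3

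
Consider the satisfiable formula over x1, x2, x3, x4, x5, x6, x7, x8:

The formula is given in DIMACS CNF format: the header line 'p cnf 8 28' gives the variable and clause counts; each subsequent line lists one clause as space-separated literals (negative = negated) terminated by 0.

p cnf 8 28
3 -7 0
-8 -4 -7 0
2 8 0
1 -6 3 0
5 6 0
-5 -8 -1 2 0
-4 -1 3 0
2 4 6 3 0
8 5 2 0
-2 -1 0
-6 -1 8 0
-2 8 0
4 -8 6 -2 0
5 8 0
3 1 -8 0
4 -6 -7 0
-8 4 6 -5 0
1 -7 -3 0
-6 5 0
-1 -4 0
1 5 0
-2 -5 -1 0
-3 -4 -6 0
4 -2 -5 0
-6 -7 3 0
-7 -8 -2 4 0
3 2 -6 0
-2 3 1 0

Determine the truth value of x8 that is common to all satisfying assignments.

Suppose x8 = False.
(x2) alone gives x2 = True.
But (¬x2) is also a unit clause — contradiction.
So every satisfying assignment has x8 = True.

True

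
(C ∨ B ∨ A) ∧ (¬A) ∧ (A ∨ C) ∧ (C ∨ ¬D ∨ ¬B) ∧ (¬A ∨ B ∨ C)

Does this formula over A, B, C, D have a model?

Yes

Unit clause (¬A) forces A = False.
Unit clause (C) forces C = True.
Every clause is now satisfied; B, D are unconstrained.
A satisfying assignment: A ↦ False; B ↦ True; C ↦ True; D ↦ True.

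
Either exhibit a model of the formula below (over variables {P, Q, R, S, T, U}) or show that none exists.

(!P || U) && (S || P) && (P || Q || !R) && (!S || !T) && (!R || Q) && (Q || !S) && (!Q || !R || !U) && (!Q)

P: true,  Q: false,  R: false,  S: false,  T: false,  U: true

From the singleton clause (!Q), Q = false.
From the singleton clause (!R), R = false.
From the singleton clause (!S), S = false.
From the singleton clause (P), P = true.
From the singleton clause (U), U = true.
No clause remains; T is free.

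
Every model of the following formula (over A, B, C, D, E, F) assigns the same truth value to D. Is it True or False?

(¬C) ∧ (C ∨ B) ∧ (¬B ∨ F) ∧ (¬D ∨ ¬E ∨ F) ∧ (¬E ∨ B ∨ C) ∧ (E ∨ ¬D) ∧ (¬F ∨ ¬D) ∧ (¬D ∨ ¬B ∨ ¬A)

Suppose D = True.
The clause (¬C) is unit, so C = False.
The clause (B) is unit, so B = True.
The clause (F) is unit, so F = True.
That conflicts with the unit clause (¬F).
So every satisfying assignment has D = False.

False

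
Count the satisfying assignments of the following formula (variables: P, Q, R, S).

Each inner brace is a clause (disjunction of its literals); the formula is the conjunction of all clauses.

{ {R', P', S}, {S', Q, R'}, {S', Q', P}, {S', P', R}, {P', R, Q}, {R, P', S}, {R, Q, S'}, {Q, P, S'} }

There are 2^4 = 16 truth assignments over (P, Q, R, S).
Check each against the 8 clauses (columns in the order P, Q, R, S):
  F F F F  ✓ satisfies all
  F F F T  ✗ fails (R + Q + S')
  F F T F  ✓ satisfies all
  F F T T  ✗ fails (S' + Q + R')
  F T F F  ✓ satisfies all
  F T F T  ✗ fails (S' + Q' + P)
  F T T F  ✓ satisfies all
  F T T T  ✗ fails (S' + Q' + P)
  T F F F  ✗ fails (P' + R + Q)
  T F F T  ✗ fails (S' + P' + R)
  T F T F  ✗ fails (R' + P' + S)
  T F T T  ✗ fails (S' + Q + R')
  T T F F  ✗ fails (R + P' + S)
  T T F T  ✗ fails (S' + P' + R)
  T T T F  ✗ fails (R' + P' + S)
  T T T T  ✓ satisfies all
5 of the 16 rows are models.

5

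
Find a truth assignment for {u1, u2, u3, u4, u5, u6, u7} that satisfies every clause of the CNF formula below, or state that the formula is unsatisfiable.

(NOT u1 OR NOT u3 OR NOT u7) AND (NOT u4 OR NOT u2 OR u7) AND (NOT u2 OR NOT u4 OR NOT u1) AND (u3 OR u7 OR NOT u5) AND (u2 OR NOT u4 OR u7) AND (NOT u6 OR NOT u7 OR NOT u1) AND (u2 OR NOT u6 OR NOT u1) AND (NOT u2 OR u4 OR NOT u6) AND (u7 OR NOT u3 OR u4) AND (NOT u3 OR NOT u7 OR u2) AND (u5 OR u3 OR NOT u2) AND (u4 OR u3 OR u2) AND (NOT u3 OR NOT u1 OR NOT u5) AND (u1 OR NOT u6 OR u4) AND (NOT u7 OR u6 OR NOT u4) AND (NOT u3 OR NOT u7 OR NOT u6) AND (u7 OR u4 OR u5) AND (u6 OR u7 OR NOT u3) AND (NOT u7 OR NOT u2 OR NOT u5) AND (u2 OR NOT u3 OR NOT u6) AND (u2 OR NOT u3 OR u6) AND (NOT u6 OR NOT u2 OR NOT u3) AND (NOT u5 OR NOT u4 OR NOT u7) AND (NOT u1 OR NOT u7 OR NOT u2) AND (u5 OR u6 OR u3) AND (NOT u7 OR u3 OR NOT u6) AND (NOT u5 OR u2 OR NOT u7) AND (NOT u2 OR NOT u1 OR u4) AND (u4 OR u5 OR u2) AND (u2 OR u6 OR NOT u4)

Try u1 = false.
Try u6 = false.
Try u7 = true.
The clause (NOT u4) is unit, so u4 = false.
Try u3 = true.
The clause (u2) is unit, so u2 = true.
The clause (NOT u5) is unit, so u5 = false.
This assignment satisfies each clause.

u1=false, u2=true, u3=true, u4=false, u5=false, u6=false, u7=true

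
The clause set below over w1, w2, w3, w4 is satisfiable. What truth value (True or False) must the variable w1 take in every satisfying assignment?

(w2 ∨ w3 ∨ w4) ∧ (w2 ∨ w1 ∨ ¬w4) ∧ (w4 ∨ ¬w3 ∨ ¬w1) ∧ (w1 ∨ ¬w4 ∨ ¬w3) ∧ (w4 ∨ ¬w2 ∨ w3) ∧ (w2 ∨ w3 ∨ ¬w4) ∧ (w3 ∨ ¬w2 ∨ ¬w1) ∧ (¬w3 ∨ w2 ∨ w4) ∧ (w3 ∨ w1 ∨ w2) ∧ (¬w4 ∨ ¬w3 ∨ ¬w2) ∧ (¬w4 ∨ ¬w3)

Suppose w1 = True.
Try w4 = True.
(¬w3) alone gives w3 = False.
(w2) alone gives w2 = True.
But (¬w2) is also a unit clause — contradiction.
Undo w4 and try w4 = False.
(¬w3) alone gives w3 = False.
(w2) alone gives w2 = True.
But (¬w2) is also a unit clause — contradiction.
Both values of w4 lead to a conflict.
So every satisfying assignment has w1 = False.

False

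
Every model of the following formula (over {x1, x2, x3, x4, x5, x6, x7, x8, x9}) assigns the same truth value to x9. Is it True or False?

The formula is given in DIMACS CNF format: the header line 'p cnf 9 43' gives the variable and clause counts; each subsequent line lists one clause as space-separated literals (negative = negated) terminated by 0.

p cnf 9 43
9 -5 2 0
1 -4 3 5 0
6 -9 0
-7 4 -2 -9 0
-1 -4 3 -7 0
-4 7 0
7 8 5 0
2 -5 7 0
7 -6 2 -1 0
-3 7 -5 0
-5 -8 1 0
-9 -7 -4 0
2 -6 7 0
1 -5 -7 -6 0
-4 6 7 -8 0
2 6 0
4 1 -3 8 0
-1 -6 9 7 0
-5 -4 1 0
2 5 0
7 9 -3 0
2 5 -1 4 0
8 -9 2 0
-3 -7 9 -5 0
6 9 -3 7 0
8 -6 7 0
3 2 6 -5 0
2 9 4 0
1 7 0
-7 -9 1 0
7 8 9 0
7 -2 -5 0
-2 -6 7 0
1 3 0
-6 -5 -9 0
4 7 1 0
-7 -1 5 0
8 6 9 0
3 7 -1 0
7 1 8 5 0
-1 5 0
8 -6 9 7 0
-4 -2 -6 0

Suppose x9 = True.
(x6) alone gives x6 = True.
(¬x5) alone gives x5 = False.
(x2) alone gives x2 = True.
(x7) alone gives x7 = True.
(x4) alone gives x4 = True.
Now (¬x4) is unsatisfied and unit — conflict.
So every satisfying assignment has x9 = False.

False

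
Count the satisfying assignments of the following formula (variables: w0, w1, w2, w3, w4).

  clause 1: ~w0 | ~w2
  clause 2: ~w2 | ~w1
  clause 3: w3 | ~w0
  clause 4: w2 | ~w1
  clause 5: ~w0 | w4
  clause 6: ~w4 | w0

There are 2^5 = 32 truth assignments over (w0, w1, w2, w3, w4).
Split on w4. With w4 = 1, the clauses containing w4 are satisfied and ~w4 drops from the rest; 1 of the 2^4 = 16 assignments to the other variables satisfy what remains.
With w4 = 0, by the same count on the reduced clause set, 4 assignments work.
Total: 1 + 4 = 5.

5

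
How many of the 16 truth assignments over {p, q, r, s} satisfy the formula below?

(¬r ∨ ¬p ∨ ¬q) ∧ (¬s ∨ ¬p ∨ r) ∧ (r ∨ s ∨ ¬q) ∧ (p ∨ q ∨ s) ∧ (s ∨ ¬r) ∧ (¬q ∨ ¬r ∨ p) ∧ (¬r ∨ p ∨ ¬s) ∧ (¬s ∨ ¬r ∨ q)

3

There are 2^4 = 16 truth assignments over (p, q, r, s).
Split on q. With q = True, the clauses containing q are satisfied and ¬q drops from the rest; 1 of the 2^3 = 8 assignments to the other variables satisfy what remains.
With q = False, by the same count on the reduced clause set, 2 assignments work.
(One model: p=F, q=F, r=F, s=T.)
Total: 1 + 2 = 3.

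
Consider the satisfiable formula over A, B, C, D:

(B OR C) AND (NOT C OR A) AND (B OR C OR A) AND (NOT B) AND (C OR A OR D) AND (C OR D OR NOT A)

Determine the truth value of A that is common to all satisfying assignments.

True

Suppose A = false.
Unit clause (NOT C) forces C = false.
Unit clause (B) forces B = true.
Now (NOT B) is unsatisfied and unit — conflict.
So every satisfying assignment has A = True.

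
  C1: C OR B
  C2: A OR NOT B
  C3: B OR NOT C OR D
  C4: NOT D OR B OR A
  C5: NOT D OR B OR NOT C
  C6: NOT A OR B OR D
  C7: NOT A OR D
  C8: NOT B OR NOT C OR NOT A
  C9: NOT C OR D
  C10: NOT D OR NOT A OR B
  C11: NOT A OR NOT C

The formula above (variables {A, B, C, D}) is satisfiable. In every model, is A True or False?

Suppose A = false.
Unit clause (NOT B) forces B = false.
Unit clause (C) forces C = true.
Unit clause (D) forces D = true.
That conflicts with the unit clause (NOT D).
So every satisfying assignment has A = True.

True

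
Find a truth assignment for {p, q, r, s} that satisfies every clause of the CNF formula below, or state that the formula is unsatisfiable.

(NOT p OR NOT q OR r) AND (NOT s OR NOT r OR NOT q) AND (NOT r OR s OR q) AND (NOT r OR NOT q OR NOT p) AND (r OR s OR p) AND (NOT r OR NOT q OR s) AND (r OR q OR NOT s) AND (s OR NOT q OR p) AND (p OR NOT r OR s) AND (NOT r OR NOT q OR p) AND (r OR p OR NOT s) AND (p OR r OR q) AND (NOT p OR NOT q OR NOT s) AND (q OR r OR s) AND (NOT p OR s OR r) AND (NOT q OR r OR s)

Branch on p: set p = false.
Branch on r: set r = true.
The clause (s) is unit, so s = true.
The clause (NOT q) is unit, so q = false.
This assignment satisfies each clause.

p: false, q: false, r: true, s: true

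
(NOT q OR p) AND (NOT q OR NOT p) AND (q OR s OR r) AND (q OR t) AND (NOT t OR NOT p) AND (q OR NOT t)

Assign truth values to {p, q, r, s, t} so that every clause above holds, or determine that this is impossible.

Case q = false:
From the singleton clause (t), t = true.
That conflicts with the unit clause (NOT t).
Undo q and try q = true.
From the singleton clause (p), p = true.
That conflicts with the unit clause (NOT p).
Neither q = true nor q = false works.

UNSATISFIABLE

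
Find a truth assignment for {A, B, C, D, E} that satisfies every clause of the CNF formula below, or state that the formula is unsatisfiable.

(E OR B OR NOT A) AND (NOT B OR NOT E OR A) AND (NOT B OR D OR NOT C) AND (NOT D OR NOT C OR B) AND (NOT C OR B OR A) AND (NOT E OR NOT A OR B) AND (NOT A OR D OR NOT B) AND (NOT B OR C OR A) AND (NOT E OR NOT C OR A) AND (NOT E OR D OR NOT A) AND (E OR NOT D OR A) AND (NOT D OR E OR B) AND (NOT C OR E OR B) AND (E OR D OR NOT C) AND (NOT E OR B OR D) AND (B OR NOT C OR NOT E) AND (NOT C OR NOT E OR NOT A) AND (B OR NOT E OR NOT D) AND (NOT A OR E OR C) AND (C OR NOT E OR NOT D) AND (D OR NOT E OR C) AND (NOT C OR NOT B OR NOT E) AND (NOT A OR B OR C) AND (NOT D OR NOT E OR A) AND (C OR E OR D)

A: true, B: true, C: true, D: true, E: false

Branch on E: set E = false.
Branch on B: set B = true.
Branch on D: set D = true.
The clause (A) is unit, so A = true.
The clause (C) is unit, so C = true.
Every clause now holds.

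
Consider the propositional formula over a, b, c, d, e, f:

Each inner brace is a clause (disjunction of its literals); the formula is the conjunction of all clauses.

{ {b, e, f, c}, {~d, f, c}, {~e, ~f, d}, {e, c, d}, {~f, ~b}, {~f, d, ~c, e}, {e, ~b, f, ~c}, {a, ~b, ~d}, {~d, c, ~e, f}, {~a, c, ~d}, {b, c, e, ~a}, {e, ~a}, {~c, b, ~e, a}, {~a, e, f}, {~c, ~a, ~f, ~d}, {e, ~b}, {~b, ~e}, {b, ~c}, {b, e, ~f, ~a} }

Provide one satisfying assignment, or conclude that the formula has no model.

Case f = 0:
Case d = 0:
Case e = 1:
The clause (~b) is unit, so b = 0.
The clause (~c) is unit, so c = 0.
No clause remains; a is free.

a: 1, b: 0, c: 0, d: 0, e: 1, f: 0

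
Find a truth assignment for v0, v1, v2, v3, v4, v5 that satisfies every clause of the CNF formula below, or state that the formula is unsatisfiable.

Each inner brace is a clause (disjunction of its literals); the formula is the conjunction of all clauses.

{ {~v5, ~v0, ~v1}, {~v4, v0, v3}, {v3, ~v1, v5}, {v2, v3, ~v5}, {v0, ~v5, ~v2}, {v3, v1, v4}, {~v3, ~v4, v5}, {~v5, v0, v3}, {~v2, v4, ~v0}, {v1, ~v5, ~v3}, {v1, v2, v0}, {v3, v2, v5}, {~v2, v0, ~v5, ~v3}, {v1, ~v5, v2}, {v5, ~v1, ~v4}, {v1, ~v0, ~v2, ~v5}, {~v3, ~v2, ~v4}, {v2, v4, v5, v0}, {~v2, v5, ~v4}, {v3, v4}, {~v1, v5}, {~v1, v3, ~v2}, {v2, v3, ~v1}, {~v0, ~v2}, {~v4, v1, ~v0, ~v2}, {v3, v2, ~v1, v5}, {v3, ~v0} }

v0 ↦ 1; v1 ↦ 0; v2 ↦ 0; v3 ↦ 1; v4 ↦ 0; v5 ↦ 0

Case v3 = 1:
Case v4 = 0:
Case v2 = 0:
Case v1 = 0:
Unit clause (~v5) forces v5 = 0.
Unit clause (v0) forces v0 = 1.
This assignment satisfies each clause.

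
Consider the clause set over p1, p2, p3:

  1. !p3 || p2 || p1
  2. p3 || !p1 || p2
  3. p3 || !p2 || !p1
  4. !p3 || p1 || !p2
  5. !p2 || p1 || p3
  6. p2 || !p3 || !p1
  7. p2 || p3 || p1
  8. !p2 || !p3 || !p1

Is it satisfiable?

Unsatisfiable

Try p3 = false.
Try p1 = false.
Unit clause (!p2) forces p2 = false.
But (p2) is also a unit clause — contradiction.
Backtrack on p1: now try p1 = true.
Unit clause (p2) forces p2 = true.
But (!p2) is also a unit clause — contradiction.
Neither p1 = true nor p1 = false works.
Backtrack on p3: now try p3 = true.
Try p2 = true.
Unit clause (p1) forces p1 = true.
But (!p1) is also a unit clause — contradiction.
Backtrack on p2: now try p2 = false.
Unit clause (p1) forces p1 = true.
But (!p1) is also a unit clause — contradiction.
Neither p2 = true nor p2 = false works.
Neither p3 = true nor p3 = false works.
No assignment satisfies every clause.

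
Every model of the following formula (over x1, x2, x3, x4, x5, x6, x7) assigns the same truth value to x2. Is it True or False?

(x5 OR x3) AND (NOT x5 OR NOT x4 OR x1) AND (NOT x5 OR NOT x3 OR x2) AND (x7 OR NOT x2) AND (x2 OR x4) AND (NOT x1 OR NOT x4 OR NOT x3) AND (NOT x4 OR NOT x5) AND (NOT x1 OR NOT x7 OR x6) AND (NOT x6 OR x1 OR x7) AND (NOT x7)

Suppose x2 = true.
Unit clause (x7) forces x7 = true.
That conflicts with the unit clause (NOT x7).
So every satisfying assignment has x2 = False.

False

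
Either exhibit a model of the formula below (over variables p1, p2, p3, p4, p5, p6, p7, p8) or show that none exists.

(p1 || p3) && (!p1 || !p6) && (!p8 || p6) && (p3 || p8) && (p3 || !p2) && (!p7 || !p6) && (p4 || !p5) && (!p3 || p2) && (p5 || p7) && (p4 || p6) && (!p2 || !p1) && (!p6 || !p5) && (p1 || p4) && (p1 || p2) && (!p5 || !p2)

p1 ↦ false, p2 ↦ true, p3 ↦ true, p4 ↦ true, p5 ↦ false, p6 ↦ false, p7 ↦ true, p8 ↦ false

Try p1 = false.
Unit clause (p3) forces p3 = true.
Unit clause (p2) forces p2 = true.
Unit clause (p4) forces p4 = true.
Unit clause (!p5) forces p5 = false.
Unit clause (p7) forces p7 = true.
Unit clause (!p6) forces p6 = false.
Unit clause (!p8) forces p8 = false.
Every clause now holds.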